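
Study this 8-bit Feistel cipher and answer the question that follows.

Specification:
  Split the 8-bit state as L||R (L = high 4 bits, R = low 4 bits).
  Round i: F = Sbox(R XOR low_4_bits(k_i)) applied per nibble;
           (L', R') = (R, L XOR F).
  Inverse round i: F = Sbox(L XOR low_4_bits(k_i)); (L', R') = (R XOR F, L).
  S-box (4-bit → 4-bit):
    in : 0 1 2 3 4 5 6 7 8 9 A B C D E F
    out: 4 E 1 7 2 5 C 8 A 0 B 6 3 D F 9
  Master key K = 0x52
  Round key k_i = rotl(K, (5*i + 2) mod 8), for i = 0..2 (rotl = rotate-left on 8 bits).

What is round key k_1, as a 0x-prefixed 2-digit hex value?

K = 0x52
k_0 = rotl(K, (5*0+2) mod 8) = rotl(K, 2) = 0x49
k_1 = rotl(K, (5*1+2) mod 8) = rotl(K, 7) = 0x29

0x29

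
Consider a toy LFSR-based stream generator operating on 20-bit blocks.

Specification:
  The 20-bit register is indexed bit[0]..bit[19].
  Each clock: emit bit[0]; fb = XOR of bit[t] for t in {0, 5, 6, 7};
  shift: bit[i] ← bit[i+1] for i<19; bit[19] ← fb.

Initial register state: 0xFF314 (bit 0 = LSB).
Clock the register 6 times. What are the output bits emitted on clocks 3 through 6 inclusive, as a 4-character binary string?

reg_0 = 0xFF314
clock 1: out=0, reg = 0x7F98A
clock 2: out=0, reg = 0xBFCC5
clock 3: out=1, reg = 0xDFE62
clock 4: out=0, reg = 0x6FF31
clock 5: out=1, reg = 0x37F98
clock 6: out=0, reg = 0x9BFCC

1010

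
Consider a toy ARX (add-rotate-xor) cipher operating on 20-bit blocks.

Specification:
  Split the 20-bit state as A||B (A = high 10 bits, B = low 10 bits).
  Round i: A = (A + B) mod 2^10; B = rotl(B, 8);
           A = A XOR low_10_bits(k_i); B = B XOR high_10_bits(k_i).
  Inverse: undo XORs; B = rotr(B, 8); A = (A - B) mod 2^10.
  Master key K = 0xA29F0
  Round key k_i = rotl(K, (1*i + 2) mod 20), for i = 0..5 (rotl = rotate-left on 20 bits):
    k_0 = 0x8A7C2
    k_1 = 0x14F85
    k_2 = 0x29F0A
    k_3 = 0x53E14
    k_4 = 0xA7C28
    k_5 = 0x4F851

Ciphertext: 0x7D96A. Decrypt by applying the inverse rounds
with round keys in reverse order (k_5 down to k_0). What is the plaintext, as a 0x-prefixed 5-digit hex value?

0xFB8C1

s_0 = ciphertext = 0x7D96A
s_1 = InvRound(s_0, k_5) = 0x15D50
s_2 = InvRound(s_1, k_4) = 0x5033F
s_3 = InvRound(s_2, k_3) = 0x649C2
s_4 = InvRound(s_3, k_2) = 0x40D95
s_5 = InvRound(s_4, k_1) = 0xDB719
s_6 = InvRound(s_5, k_0) = 0xFB8C1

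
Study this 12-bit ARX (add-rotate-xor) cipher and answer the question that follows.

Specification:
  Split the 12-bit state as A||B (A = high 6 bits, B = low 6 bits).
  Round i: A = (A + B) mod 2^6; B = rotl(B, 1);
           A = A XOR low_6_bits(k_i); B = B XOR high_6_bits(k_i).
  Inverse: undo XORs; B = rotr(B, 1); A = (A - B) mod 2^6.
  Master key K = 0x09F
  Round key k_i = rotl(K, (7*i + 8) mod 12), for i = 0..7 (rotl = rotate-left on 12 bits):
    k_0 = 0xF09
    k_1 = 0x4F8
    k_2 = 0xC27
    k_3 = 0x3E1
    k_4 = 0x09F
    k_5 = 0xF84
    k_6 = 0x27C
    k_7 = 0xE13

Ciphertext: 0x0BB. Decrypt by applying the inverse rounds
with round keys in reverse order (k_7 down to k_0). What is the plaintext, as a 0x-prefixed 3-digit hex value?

s_0 = ciphertext = 0x0BB
s_1 = InvRound(s_0, k_7) = 0xC21
s_2 = InvRound(s_1, k_6) = 0xE14
s_3 = InvRound(s_2, k_5) = 0x9D5
s_4 = InvRound(s_3, k_4) = 0x36B
s_5 = InvRound(s_4, k_3) = 0x692
s_6 = InvRound(s_5, k_2) = 0xB11
s_7 = InvRound(s_6, k_1) = 0x4C1
s_8 = InvRound(s_7, k_0) = 0x73E

0x73E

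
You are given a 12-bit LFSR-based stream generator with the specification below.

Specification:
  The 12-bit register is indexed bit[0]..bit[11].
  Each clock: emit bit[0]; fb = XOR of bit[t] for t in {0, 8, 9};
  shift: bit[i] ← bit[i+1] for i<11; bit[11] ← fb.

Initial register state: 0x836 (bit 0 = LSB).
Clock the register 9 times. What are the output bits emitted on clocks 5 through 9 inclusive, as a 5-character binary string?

reg_0 = 0x836
clock 1: out=0, reg = 0x41B
clock 2: out=1, reg = 0xA0D
clock 3: out=1, reg = 0x506
clock 4: out=0, reg = 0xA83
clock 5: out=1, reg = 0x541
clock 6: out=1, reg = 0x2A0
clock 7: out=0, reg = 0x950
clock 8: out=0, reg = 0xCA8
clock 9: out=0, reg = 0x654

11000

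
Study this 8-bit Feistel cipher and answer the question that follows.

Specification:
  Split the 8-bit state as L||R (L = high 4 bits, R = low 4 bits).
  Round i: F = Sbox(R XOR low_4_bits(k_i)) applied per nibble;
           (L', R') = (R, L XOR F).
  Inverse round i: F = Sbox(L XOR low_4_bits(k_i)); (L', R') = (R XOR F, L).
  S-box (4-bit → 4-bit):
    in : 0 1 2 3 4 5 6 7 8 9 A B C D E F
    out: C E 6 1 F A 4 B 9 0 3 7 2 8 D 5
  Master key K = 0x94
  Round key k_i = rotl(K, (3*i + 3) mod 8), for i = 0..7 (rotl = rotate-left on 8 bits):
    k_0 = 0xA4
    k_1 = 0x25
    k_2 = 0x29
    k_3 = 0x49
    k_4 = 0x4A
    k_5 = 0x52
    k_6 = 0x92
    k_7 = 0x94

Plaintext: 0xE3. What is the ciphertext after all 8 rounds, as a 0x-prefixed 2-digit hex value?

0x07

s_0 = plaintext = 0xE3
s_1 = Round(s_0, k_0) = 0x35
s_2 = Round(s_1, k_1) = 0x5F
s_3 = Round(s_2, k_2) = 0xF1
s_4 = Round(s_3, k_3) = 0x16
s_5 = Round(s_4, k_4) = 0x63
s_6 = Round(s_5, k_5) = 0x38
s_7 = Round(s_6, k_6) = 0x80
s_8 = Round(s_7, k_7) = 0x07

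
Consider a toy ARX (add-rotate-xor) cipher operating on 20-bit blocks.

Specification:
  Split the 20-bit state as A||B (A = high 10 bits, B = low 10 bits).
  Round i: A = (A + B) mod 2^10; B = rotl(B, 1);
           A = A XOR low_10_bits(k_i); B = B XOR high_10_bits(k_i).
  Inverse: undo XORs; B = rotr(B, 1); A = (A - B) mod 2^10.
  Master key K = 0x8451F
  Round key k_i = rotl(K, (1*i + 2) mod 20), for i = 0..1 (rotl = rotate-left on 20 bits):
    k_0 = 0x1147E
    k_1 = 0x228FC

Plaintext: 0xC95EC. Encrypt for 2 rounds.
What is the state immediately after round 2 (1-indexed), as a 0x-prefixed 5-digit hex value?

0x7C3B1

s_0 = plaintext = 0xC95EC
s_1 = Round(s_0, k_0) = 0x5BF9D
s_2 = Round(s_1, k_1) = 0x7C3B1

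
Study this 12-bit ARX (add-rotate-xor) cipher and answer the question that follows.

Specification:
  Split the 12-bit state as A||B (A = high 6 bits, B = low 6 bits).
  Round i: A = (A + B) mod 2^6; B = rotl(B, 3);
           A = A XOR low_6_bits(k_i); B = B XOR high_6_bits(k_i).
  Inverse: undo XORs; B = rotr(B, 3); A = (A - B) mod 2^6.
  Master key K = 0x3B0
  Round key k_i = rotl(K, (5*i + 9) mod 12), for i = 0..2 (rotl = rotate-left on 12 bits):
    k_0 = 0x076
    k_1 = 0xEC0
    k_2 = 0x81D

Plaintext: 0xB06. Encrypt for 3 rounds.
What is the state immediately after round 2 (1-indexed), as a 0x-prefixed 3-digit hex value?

0xD75

s_0 = plaintext = 0xB06
s_1 = Round(s_0, k_0) = 0x131
s_2 = Round(s_1, k_1) = 0xD75
s_3 = Round(s_2, k_2) = 0xDCE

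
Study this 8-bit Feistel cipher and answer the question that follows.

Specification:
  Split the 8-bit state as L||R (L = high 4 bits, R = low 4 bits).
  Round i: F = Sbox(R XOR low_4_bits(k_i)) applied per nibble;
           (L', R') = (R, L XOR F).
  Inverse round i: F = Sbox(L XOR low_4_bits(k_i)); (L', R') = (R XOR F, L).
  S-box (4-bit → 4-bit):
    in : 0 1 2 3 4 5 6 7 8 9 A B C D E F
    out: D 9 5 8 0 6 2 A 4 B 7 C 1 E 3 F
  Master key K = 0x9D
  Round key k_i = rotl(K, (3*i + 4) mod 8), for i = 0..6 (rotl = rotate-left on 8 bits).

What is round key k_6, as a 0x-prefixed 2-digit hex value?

K = 0x9D
k_0 = rotl(K, (3*0+4) mod 8) = rotl(K, 4) = 0xD9
k_1 = rotl(K, (3*1+4) mod 8) = rotl(K, 7) = 0xCE
k_2 = rotl(K, (3*2+4) mod 8) = rotl(K, 2) = 0x76
k_3 = rotl(K, (3*3+4) mod 8) = rotl(K, 5) = 0xB3
k_4 = rotl(K, (3*4+4) mod 8) = rotl(K, 0) = 0x9D
k_5 = rotl(K, (3*5+4) mod 8) = rotl(K, 3) = 0xEC
k_6 = rotl(K, (3*6+4) mod 8) = rotl(K, 6) = 0x67

0x67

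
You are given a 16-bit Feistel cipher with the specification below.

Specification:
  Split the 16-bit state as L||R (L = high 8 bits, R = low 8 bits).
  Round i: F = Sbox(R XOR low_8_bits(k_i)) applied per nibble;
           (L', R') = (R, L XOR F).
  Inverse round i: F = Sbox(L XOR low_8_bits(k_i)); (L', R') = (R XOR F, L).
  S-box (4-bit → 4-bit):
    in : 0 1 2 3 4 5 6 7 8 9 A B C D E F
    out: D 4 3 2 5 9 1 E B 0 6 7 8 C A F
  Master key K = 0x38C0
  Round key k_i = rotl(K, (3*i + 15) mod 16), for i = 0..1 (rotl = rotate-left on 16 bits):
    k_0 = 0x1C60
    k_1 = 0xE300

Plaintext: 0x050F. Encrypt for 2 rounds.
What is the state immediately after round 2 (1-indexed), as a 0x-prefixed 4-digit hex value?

0x1A49

s_0 = plaintext = 0x050F
s_1 = Round(s_0, k_0) = 0x0F1A
s_2 = Round(s_1, k_1) = 0x1A49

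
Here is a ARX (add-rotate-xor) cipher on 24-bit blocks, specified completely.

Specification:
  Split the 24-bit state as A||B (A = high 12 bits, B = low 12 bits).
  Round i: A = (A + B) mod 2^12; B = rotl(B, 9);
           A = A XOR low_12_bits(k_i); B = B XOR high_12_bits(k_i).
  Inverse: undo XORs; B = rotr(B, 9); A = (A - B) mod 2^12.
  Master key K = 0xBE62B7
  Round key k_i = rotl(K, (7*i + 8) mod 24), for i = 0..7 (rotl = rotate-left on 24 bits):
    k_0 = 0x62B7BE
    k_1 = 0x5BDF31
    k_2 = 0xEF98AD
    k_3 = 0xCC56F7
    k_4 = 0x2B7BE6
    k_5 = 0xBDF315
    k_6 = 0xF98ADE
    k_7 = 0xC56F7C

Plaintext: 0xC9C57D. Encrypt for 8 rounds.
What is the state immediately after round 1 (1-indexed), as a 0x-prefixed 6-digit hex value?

0x5A7C84

s_0 = plaintext = 0xC9C57D
s_1 = Round(s_0, k_0) = 0x5A7C84
s_2 = Round(s_1, k_1) = 0xD1AC2D
s_3 = Round(s_2, k_2) = 0x1EA57C
s_4 = Round(s_3, k_3) = 0x19146A
s_5 = Round(s_4, k_4) = 0xE1D63A
s_6 = Round(s_5, k_5) = 0x742F18
s_7 = Round(s_6, k_6) = 0xC84E7B
s_8 = Round(s_7, k_7) = 0x583B99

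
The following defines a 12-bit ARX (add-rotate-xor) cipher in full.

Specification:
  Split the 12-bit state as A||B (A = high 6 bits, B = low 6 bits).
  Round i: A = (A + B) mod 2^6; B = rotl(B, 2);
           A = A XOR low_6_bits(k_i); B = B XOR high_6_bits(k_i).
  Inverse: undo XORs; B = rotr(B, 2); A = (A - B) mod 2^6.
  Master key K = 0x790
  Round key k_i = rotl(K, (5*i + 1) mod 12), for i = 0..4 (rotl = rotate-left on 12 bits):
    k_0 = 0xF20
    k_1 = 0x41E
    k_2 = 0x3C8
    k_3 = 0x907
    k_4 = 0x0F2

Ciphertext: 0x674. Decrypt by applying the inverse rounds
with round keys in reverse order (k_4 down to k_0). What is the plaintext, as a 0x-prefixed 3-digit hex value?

0x0D7

s_0 = ciphertext = 0x674
s_1 = InvRound(s_0, k_4) = 0xBBD
s_2 = InvRound(s_1, k_3) = 0x4D6
s_3 = InvRound(s_2, k_2) = 0x156
s_4 = InvRound(s_3, k_1) = 0xEA1
s_5 = InvRound(s_4, k_0) = 0x0D7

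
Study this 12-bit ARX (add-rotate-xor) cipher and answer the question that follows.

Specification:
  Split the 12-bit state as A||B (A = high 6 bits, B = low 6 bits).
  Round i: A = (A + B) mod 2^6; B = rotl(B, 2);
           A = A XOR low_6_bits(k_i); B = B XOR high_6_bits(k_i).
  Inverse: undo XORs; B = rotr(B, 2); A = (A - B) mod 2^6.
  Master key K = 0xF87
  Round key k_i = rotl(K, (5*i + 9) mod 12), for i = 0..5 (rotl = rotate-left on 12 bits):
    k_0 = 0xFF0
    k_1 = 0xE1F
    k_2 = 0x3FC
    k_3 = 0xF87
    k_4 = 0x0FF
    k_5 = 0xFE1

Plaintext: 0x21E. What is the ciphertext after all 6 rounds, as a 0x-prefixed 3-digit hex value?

s_0 = plaintext = 0x21E
s_1 = Round(s_0, k_0) = 0x586
s_2 = Round(s_1, k_1) = 0x0E0
s_3 = Round(s_2, k_2) = 0x7CD
s_4 = Round(s_3, k_3) = 0xACA
s_5 = Round(s_4, k_4) = 0x2AB
s_6 = Round(s_5, k_5) = 0x511

0x511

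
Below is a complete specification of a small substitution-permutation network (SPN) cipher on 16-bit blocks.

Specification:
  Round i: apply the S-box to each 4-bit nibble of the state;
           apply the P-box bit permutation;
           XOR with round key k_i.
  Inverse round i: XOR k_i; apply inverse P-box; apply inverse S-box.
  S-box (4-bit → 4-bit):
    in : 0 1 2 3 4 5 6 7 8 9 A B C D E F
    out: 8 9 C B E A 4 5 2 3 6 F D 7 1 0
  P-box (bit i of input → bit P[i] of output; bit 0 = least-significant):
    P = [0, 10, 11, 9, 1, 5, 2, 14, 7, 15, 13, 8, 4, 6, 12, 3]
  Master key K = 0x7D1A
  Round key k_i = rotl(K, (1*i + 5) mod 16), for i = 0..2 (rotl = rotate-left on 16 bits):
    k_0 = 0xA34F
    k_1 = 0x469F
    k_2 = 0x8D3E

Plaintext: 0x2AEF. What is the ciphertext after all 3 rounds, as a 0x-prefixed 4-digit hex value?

s_0 = plaintext = 0x2AEF
s_1 = Round(s_0, k_0) = 0x1345
s_2 = Round(s_1, k_1) = 0x8123
s_3 = Round(s_2, k_2) = 0xCAFB

0xCAFB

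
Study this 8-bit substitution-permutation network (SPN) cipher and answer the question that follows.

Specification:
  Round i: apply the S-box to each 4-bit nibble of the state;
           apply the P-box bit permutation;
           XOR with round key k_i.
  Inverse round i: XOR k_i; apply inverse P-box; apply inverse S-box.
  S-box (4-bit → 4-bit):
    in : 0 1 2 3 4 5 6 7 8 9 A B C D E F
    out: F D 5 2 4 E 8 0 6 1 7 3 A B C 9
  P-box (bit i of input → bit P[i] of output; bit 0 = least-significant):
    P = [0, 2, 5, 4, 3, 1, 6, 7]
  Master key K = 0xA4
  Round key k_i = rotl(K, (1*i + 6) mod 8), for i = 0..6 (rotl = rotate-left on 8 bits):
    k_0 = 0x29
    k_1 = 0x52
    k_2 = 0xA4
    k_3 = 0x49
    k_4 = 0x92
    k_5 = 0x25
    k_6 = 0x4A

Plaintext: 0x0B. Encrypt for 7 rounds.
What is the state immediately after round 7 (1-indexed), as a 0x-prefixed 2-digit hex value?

0xC1

s_0 = plaintext = 0x0B
s_1 = Round(s_0, k_0) = 0xE6
s_2 = Round(s_1, k_1) = 0x82
s_3 = Round(s_2, k_2) = 0xC7
s_4 = Round(s_3, k_3) = 0xCB
s_5 = Round(s_4, k_4) = 0x15
s_6 = Round(s_5, k_5) = 0xD9
s_7 = Round(s_6, k_6) = 0xC1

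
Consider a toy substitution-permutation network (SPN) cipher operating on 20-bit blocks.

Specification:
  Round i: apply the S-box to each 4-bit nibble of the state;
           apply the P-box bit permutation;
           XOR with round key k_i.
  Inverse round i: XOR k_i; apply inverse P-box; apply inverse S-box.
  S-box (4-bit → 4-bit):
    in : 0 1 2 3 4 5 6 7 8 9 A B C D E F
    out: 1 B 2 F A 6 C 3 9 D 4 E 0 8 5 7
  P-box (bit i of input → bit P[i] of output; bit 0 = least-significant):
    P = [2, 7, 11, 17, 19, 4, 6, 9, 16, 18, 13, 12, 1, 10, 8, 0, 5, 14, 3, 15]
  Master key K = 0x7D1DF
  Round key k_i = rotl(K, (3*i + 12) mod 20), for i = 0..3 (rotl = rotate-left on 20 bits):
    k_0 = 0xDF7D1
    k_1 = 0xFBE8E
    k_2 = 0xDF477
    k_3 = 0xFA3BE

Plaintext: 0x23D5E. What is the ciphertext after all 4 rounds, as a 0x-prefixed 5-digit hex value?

0x54289

s_0 = plaintext = 0x23D5E
s_1 = Round(s_0, k_0) = 0xDAA86
s_2 = Round(s_1, k_1) = 0x5158E
s_3 = Round(s_2, k_2) = 0x19A78
s_4 = Round(s_3, k_3) = 0x54289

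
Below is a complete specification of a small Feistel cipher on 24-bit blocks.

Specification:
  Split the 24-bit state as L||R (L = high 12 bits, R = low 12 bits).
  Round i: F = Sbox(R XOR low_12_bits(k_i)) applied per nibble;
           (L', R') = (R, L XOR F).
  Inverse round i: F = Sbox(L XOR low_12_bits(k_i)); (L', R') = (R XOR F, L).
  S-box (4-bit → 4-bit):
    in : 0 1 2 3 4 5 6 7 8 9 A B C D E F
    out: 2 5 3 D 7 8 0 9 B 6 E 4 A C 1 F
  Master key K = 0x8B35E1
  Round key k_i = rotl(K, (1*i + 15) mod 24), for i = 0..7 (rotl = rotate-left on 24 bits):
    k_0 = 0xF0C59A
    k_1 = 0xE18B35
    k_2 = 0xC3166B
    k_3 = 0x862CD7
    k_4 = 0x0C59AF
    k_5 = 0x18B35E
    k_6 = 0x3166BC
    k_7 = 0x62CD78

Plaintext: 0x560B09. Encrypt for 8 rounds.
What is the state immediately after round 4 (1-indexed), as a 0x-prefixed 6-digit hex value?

s_0 = plaintext = 0x560B09
s_1 = Round(s_0, k_0) = 0xB0940D
s_2 = Round(s_1, k_1) = 0x40D4D2
s_3 = Round(s_2, k_2) = 0x4D274B
s_4 = Round(s_3, k_3) = 0x74B0B8
s_5 = Round(s_4, k_4) = 0x0B8112
s_6 = Round(s_5, k_5) = 0x1123C2
s_7 = Round(s_6, k_6) = 0x3C2983
s_8 = Round(s_7, k_7) = 0x983436

0x74B0B8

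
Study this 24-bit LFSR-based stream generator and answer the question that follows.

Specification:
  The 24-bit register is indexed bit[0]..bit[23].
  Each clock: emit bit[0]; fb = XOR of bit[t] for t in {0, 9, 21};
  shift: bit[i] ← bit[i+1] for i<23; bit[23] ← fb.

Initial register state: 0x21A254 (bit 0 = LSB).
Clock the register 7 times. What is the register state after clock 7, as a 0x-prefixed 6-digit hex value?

0x484344

reg_0 = 0x21A254
clock 1: out=0, reg = 0x10D12A
clock 2: out=0, reg = 0x086895
clock 3: out=1, reg = 0x84344A
clock 4: out=0, reg = 0x421A25
clock 5: out=1, reg = 0x210D12
clock 6: out=0, reg = 0x908689
clock 7: out=1, reg = 0x484344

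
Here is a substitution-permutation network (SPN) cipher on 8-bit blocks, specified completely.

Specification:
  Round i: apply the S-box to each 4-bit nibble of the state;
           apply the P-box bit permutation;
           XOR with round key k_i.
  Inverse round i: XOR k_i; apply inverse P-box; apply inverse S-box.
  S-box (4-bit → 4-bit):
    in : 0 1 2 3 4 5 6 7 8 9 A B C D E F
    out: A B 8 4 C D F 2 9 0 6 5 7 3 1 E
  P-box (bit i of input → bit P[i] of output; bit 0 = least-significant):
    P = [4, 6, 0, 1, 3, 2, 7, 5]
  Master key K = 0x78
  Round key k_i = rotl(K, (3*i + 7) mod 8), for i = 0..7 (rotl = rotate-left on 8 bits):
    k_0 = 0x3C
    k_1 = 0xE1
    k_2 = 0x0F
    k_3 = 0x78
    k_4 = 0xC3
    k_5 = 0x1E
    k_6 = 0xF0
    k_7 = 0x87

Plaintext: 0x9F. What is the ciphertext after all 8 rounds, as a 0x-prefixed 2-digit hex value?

s_0 = plaintext = 0x9F
s_1 = Round(s_0, k_0) = 0x7F
s_2 = Round(s_1, k_1) = 0xA6
s_3 = Round(s_2, k_2) = 0xD8
s_4 = Round(s_3, k_3) = 0x66
s_5 = Round(s_4, k_4) = 0x3C
s_6 = Round(s_5, k_5) = 0xCF
s_7 = Round(s_6, k_6) = 0x3F
s_8 = Round(s_7, k_7) = 0x44

0x44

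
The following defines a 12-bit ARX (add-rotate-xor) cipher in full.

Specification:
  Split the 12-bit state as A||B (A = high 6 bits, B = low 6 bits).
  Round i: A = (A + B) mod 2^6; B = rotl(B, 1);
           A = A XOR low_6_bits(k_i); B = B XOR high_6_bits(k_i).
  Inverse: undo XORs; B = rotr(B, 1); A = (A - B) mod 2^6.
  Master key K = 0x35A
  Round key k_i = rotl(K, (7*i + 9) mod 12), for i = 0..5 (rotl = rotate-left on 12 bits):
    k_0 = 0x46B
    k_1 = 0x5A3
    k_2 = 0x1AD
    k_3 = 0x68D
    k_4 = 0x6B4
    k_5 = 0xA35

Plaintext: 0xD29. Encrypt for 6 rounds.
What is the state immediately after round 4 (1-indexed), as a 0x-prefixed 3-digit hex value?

0xBDF

s_0 = plaintext = 0xD29
s_1 = Round(s_0, k_0) = 0xD82
s_2 = Round(s_1, k_1) = 0x6D2
s_3 = Round(s_2, k_2) = 0x022
s_4 = Round(s_3, k_3) = 0xBDF
s_5 = Round(s_4, k_4) = 0xEA4
s_6 = Round(s_5, k_5) = 0xAE1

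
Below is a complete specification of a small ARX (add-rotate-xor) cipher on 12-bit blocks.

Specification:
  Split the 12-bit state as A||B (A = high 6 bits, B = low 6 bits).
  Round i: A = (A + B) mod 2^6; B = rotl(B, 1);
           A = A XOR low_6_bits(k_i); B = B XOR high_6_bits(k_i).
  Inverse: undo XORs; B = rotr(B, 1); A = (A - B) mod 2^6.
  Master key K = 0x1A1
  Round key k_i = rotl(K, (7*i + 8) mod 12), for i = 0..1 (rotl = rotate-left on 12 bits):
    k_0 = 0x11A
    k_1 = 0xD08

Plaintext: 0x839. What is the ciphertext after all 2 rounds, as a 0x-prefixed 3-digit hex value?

s_0 = plaintext = 0x839
s_1 = Round(s_0, k_0) = 0x0F7
s_2 = Round(s_1, k_1) = 0xC9B

0xC9B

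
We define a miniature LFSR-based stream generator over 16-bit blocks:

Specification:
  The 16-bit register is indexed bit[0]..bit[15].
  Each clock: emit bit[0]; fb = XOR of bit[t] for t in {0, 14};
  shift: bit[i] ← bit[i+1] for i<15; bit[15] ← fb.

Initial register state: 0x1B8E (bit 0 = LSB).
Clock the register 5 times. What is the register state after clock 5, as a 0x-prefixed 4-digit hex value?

0xB0DC

reg_0 = 0x1B8E
clock 1: out=0, reg = 0x0DC7
clock 2: out=1, reg = 0x86E3
clock 3: out=1, reg = 0xC371
clock 4: out=1, reg = 0x61B8
clock 5: out=0, reg = 0xB0DC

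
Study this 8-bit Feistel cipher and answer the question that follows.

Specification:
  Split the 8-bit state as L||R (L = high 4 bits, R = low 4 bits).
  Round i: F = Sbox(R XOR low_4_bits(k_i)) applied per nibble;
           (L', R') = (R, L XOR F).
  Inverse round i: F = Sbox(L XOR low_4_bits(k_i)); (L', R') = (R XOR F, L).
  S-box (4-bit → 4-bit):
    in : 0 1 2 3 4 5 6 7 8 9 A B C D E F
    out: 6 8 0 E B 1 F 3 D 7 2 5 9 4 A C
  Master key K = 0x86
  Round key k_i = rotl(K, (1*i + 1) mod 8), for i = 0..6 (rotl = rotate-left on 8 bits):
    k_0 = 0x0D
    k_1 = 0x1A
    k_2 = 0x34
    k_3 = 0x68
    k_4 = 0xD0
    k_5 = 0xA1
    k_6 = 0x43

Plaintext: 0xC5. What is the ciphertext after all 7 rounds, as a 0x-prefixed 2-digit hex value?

0x4F

s_0 = plaintext = 0xC5
s_1 = Round(s_0, k_0) = 0x51
s_2 = Round(s_1, k_1) = 0x10
s_3 = Round(s_2, k_2) = 0x0A
s_4 = Round(s_3, k_3) = 0xA0
s_5 = Round(s_4, k_4) = 0x0C
s_6 = Round(s_5, k_5) = 0xC4
s_7 = Round(s_6, k_6) = 0x4F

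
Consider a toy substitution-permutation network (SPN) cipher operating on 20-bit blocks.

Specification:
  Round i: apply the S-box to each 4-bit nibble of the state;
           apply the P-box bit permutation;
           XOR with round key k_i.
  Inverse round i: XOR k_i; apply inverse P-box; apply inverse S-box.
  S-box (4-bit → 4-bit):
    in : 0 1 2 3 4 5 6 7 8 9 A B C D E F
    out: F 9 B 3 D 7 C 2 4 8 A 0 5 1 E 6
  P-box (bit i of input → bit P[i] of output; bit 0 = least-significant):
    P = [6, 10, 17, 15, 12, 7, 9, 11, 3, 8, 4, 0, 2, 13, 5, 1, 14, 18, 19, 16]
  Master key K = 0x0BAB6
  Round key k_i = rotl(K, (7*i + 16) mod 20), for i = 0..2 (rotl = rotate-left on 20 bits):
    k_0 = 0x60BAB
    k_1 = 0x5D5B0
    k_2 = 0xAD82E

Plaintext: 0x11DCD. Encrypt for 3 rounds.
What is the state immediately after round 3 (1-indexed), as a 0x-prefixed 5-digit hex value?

0xCAECE

s_0 = plaintext = 0x11DCD
s_1 = Round(s_0, k_0) = 0x759E5
s_2 = Round(s_1, k_1) = 0x3FB55
s_3 = Round(s_2, k_2) = 0xCAECE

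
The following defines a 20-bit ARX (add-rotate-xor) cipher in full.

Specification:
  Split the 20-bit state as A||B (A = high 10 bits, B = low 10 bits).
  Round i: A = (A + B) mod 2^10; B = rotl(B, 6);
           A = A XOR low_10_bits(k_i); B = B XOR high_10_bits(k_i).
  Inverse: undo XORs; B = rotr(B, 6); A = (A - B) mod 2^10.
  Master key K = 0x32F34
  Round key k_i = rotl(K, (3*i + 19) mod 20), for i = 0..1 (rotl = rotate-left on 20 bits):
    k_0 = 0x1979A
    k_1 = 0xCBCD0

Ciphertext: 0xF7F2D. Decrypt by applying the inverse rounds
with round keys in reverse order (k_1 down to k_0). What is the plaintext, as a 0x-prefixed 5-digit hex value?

0x49051

s_0 = ciphertext = 0xF7F2D
s_1 = InvRound(s_0, k_1) = 0xBBC20
s_2 = InvRound(s_1, k_0) = 0x49051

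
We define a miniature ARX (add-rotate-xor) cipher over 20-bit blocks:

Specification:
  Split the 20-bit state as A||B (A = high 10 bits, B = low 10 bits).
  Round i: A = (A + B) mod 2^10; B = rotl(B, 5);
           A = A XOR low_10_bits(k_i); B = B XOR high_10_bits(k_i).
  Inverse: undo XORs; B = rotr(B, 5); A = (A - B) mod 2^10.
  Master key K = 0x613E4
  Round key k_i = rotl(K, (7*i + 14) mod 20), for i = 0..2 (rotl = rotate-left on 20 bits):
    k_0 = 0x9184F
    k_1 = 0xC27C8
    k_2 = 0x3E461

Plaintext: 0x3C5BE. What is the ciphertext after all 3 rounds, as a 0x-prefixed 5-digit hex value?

s_0 = plaintext = 0x3C5BE
s_1 = Round(s_0, k_0) = 0xB818B
s_2 = Round(s_1, k_1) = 0xE8E65
s_3 = Round(s_2, k_2) = 0x9A44A

0x9A44A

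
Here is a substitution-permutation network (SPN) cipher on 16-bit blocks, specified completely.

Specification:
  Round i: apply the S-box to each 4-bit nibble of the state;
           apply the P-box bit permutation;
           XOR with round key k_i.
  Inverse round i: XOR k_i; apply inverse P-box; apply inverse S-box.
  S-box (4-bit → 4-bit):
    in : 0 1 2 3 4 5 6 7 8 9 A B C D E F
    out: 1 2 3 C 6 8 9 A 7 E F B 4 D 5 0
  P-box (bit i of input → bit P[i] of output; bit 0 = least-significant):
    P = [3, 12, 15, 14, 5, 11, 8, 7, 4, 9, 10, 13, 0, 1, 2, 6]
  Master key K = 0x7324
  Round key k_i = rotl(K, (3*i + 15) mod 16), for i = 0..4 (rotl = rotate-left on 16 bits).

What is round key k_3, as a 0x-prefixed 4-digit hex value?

K = 0x7324
k_0 = rotl(K, (3*0+15) mod 16) = rotl(K, 15) = 0x3992
k_1 = rotl(K, (3*1+15) mod 16) = rotl(K, 2) = 0xCC91
k_2 = rotl(K, (3*2+15) mod 16) = rotl(K, 5) = 0x648E
k_3 = rotl(K, (3*3+15) mod 16) = rotl(K, 8) = 0x2473

0x2473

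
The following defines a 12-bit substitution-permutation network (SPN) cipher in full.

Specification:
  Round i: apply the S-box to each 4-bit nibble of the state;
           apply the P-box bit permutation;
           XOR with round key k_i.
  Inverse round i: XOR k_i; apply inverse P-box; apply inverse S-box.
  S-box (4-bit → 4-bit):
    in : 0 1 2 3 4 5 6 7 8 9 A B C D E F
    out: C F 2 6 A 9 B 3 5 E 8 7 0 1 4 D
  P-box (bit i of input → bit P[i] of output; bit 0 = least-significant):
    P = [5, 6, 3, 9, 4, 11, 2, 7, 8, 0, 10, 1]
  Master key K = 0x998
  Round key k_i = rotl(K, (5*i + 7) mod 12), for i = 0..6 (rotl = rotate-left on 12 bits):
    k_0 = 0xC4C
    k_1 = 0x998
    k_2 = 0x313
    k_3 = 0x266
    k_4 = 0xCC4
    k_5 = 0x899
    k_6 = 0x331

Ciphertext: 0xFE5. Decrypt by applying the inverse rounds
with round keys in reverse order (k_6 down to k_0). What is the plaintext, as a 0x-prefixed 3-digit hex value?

s_0 = ciphertext = 0xFE5
s_1 = InvRound(s_0, k_6) = 0xE12
s_2 = InvRound(s_1, k_5) = 0x9A0
s_3 = InvRound(s_2, k_4) = 0x8E7
s_4 = InvRound(s_3, k_3) = 0x24A
s_5 = InvRound(s_4, k_2) = 0x7D3
s_6 = InvRound(s_5, k_1) = 0x929
s_7 = InvRound(s_6, k_0) = 0xBE7

0xBE7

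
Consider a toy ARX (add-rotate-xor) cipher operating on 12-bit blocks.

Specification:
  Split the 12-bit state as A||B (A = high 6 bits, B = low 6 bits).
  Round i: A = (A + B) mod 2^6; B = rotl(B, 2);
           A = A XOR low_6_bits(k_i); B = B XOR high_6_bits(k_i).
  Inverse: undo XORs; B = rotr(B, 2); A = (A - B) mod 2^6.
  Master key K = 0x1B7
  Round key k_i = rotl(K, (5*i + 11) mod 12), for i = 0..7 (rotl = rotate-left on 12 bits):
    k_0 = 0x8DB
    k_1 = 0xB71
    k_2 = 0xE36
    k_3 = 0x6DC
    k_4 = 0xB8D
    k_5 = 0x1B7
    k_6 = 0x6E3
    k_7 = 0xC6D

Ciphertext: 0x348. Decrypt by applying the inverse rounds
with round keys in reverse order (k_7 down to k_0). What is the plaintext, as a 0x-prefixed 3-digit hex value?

0x7AD

s_0 = ciphertext = 0x348
s_1 = InvRound(s_0, k_7) = 0x09E
s_2 = InvRound(s_1, k_6) = 0x411
s_3 = InvRound(s_2, k_5) = 0xCB5
s_4 = InvRound(s_3, k_4) = 0x276
s_5 = InvRound(s_4, k_3) = 0xE9B
s_6 = InvRound(s_5, k_2) = 0x538
s_7 = InvRound(s_6, k_1) = 0x415
s_8 = InvRound(s_7, k_0) = 0x7AD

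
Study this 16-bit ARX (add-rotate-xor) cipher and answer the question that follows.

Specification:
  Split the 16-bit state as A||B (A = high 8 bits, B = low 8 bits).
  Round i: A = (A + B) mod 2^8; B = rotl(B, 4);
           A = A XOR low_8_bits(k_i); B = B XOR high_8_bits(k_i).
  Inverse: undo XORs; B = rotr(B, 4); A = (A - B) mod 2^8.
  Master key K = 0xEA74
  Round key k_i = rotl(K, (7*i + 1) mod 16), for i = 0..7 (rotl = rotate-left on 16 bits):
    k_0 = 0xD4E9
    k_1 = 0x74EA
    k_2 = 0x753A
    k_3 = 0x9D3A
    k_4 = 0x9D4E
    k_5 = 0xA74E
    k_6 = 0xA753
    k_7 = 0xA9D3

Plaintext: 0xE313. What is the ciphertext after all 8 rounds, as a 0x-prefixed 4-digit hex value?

0x5E4D

s_0 = plaintext = 0xE313
s_1 = Round(s_0, k_0) = 0x1FE5
s_2 = Round(s_1, k_1) = 0xEE2A
s_3 = Round(s_2, k_2) = 0x22D7
s_4 = Round(s_3, k_3) = 0xC3E0
s_5 = Round(s_4, k_4) = 0xED93
s_6 = Round(s_5, k_5) = 0xCE9E
s_7 = Round(s_6, k_6) = 0x3F4E
s_8 = Round(s_7, k_7) = 0x5E4D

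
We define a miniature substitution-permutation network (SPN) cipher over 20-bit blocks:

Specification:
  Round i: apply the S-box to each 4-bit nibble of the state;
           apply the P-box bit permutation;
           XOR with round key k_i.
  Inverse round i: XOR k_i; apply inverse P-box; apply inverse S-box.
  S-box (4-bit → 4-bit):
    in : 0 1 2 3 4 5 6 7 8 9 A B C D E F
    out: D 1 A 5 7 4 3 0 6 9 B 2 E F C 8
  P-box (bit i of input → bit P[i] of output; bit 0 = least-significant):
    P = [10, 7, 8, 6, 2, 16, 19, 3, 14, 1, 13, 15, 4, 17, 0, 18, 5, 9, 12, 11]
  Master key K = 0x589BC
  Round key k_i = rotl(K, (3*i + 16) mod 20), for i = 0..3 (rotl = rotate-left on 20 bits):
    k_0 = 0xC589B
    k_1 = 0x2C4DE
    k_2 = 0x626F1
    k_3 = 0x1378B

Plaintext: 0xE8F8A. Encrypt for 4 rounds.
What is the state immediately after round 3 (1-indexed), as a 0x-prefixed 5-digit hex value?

0x0D925

s_0 = plaintext = 0xE8F8A
s_1 = Round(s_0, k_0) = 0x7C45A
s_2 = Round(s_1, k_1) = 0xCA01D
s_3 = Round(s_2, k_2) = 0x0D925
s_4 = Round(s_3, k_3) = 0x6EEB2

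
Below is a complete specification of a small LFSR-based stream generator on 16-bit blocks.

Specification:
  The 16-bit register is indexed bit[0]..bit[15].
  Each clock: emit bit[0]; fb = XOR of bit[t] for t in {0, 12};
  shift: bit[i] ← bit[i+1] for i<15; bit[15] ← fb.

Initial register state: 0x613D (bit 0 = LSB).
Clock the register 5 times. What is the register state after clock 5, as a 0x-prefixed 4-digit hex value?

0x5B09

reg_0 = 0x613D
clock 1: out=1, reg = 0xB09E
clock 2: out=0, reg = 0xD84F
clock 3: out=1, reg = 0x6C27
clock 4: out=1, reg = 0xB613
clock 5: out=1, reg = 0x5B09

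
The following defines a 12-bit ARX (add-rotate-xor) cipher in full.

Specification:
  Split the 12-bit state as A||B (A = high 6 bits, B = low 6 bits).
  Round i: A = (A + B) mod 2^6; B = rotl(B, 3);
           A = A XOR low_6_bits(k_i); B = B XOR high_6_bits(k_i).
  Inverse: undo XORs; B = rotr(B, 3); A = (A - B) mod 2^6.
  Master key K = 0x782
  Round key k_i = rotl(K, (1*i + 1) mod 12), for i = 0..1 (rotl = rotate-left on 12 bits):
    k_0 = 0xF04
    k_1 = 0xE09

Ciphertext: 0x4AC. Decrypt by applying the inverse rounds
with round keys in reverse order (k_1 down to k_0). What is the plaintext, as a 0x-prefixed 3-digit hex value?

0x2B3

s_0 = ciphertext = 0x4AC
s_1 = InvRound(s_0, k_1) = 0xE62
s_2 = InvRound(s_1, k_0) = 0x2B3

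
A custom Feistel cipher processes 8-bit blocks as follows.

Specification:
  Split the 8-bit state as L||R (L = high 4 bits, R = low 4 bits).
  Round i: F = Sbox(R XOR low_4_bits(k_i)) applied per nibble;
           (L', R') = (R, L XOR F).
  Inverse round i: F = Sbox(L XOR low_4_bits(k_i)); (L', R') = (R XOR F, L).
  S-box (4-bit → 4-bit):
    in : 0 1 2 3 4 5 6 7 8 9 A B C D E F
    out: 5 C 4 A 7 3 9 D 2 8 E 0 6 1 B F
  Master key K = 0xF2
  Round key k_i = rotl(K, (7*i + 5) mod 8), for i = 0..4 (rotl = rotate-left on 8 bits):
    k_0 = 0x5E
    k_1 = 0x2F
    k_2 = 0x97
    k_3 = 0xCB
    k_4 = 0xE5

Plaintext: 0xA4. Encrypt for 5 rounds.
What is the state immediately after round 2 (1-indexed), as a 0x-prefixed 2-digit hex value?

s_0 = plaintext = 0xA4
s_1 = Round(s_0, k_0) = 0x44
s_2 = Round(s_1, k_1) = 0x44
s_3 = Round(s_2, k_2) = 0x4E
s_4 = Round(s_3, k_3) = 0xE7
s_5 = Round(s_4, k_4) = 0x7A

0x44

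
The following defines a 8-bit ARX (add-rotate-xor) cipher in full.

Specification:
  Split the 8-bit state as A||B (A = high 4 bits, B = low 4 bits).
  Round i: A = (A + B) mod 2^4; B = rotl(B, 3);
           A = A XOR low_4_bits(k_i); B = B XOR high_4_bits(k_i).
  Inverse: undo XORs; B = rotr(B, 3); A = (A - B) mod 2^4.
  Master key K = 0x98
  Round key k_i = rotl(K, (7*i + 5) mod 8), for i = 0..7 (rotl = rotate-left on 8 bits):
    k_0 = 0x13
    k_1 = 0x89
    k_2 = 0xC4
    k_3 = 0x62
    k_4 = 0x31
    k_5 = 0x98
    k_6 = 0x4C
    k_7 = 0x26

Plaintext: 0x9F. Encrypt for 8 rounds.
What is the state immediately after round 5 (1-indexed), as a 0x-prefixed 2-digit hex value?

0xAC

s_0 = plaintext = 0x9F
s_1 = Round(s_0, k_0) = 0xBE
s_2 = Round(s_1, k_1) = 0x0F
s_3 = Round(s_2, k_2) = 0xB3
s_4 = Round(s_3, k_3) = 0xCF
s_5 = Round(s_4, k_4) = 0xAC
s_6 = Round(s_5, k_5) = 0xEF
s_7 = Round(s_6, k_6) = 0x1B
s_8 = Round(s_7, k_7) = 0xAF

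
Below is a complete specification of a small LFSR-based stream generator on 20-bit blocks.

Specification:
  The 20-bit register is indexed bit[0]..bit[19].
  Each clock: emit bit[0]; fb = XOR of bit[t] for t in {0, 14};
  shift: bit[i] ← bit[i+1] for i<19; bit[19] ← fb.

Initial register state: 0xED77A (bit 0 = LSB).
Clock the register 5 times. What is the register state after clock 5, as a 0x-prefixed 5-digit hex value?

0x0F6BB

reg_0 = 0xED77A
clock 1: out=0, reg = 0xF6BBD
clock 2: out=1, reg = 0x7B5DE
clock 3: out=0, reg = 0x3DAEF
clock 4: out=1, reg = 0x1ED77
clock 5: out=1, reg = 0x0F6BB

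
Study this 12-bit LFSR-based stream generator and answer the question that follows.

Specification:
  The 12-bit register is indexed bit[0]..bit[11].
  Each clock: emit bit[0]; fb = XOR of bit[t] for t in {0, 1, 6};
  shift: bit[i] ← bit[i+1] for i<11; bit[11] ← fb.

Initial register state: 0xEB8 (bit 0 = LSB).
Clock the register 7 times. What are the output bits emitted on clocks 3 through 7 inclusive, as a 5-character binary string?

reg_0 = 0xEB8
clock 1: out=0, reg = 0x75C
clock 2: out=0, reg = 0xBAE
clock 3: out=0, reg = 0xDD7
clock 4: out=1, reg = 0xEEB
clock 5: out=1, reg = 0xF75
clock 6: out=1, reg = 0x7BA
clock 7: out=0, reg = 0xBDD

01110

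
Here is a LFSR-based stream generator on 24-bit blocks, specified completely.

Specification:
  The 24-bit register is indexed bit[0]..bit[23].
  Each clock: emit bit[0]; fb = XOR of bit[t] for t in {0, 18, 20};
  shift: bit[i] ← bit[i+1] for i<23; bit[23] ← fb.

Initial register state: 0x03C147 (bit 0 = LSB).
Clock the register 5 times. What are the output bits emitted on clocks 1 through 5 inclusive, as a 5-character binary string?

11100

reg_0 = 0x03C147
clock 1: out=1, reg = 0x81E0A3
clock 2: out=1, reg = 0xC0F051
clock 3: out=1, reg = 0xE07828
clock 4: out=0, reg = 0x703C14
clock 5: out=0, reg = 0xB81E0A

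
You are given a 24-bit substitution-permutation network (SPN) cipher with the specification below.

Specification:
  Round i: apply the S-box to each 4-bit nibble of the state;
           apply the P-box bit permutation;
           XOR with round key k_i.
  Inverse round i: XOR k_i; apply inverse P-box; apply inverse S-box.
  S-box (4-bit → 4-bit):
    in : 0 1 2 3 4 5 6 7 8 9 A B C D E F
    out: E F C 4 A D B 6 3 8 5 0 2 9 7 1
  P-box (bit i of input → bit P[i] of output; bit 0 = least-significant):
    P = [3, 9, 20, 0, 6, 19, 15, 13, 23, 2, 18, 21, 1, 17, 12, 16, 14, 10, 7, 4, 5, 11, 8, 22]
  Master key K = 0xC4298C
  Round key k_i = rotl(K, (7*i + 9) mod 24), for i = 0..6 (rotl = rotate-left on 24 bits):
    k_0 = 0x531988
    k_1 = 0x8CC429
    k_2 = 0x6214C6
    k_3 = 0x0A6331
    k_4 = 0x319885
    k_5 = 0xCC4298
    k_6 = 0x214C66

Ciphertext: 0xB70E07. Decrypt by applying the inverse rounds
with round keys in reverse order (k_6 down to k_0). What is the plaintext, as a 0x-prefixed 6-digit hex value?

0x59F453

s_0 = ciphertext = 0xB70E07
s_1 = InvRound(s_0, k_6) = 0xFFCAF0
s_2 = InvRound(s_1, k_5) = 0x8B49AA
s_3 = InvRound(s_2, k_4) = 0xAFE675
s_4 = InvRound(s_3, k_3) = 0x3C91AB
s_5 = InvRound(s_4, k_2) = 0x5CC7E5
s_6 = InvRound(s_5, k_1) = 0x23B8FE
s_7 = InvRound(s_6, k_0) = 0x59F453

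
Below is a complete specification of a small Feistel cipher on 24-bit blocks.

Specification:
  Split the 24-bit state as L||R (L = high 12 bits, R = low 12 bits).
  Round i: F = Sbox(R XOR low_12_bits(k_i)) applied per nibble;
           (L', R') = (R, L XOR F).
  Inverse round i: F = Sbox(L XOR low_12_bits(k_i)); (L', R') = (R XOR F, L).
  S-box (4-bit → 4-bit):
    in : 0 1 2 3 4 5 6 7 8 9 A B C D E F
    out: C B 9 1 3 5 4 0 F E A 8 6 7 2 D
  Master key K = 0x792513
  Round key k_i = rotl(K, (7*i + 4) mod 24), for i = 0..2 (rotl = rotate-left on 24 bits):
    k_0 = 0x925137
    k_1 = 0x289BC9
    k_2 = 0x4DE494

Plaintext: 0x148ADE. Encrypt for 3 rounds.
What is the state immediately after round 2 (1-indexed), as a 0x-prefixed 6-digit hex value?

0x966373

s_0 = plaintext = 0x148ADE
s_1 = Round(s_0, k_0) = 0xADE966
s_2 = Round(s_1, k_1) = 0x966373
s_3 = Round(s_2, k_2) = 0x373946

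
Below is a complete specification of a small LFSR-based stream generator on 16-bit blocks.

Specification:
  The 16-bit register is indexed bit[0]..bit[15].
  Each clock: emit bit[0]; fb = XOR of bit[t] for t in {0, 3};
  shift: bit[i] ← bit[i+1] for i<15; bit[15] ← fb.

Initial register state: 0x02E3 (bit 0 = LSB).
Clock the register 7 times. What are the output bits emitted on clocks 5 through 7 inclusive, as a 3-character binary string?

reg_0 = 0x02E3
clock 1: out=1, reg = 0x8171
clock 2: out=1, reg = 0xC0B8
clock 3: out=0, reg = 0xE05C
clock 4: out=0, reg = 0xF02E
clock 5: out=0, reg = 0xF817
clock 6: out=1, reg = 0xFC0B
clock 7: out=1, reg = 0x7E05

011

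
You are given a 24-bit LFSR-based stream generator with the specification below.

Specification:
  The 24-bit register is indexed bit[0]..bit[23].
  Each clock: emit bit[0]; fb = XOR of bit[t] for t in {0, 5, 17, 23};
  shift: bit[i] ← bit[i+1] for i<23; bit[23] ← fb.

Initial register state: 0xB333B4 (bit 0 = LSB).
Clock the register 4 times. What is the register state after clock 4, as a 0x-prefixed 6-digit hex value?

reg_0 = 0xB333B4
clock 1: out=0, reg = 0xD999DA
clock 2: out=0, reg = 0xECCCED
clock 3: out=1, reg = 0xF66676
clock 4: out=0, reg = 0xFB333B

0xFB333B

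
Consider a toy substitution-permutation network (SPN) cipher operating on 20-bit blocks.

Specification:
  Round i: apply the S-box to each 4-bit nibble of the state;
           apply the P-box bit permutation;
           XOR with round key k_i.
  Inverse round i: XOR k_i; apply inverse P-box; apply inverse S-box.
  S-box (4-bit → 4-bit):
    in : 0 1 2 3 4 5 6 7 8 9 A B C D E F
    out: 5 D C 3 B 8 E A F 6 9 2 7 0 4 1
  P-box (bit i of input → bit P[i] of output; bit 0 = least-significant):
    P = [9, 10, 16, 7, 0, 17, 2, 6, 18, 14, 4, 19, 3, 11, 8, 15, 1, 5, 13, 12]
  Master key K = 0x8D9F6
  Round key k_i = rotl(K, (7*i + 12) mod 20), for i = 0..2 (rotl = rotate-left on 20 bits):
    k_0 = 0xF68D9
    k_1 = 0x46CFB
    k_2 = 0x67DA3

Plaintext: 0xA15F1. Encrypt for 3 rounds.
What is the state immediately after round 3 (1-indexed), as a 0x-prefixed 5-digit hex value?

s_0 = plaintext = 0xA15F1
s_1 = Round(s_0, k_0) = 0x6FB52
s_2 = Round(s_1, k_1) = 0x51C13
s_3 = Round(s_2, k_2) = 0x2AAFE

0x2AAFE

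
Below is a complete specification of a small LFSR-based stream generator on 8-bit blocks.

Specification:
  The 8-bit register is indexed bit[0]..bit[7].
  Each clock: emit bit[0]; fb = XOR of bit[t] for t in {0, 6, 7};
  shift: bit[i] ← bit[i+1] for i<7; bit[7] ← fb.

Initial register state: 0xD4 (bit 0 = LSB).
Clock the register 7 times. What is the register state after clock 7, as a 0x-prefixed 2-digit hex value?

0x55

reg_0 = 0xD4
clock 1: out=0, reg = 0x6A
clock 2: out=0, reg = 0xB5
clock 3: out=1, reg = 0x5A
clock 4: out=0, reg = 0xAD
clock 5: out=1, reg = 0x56
clock 6: out=0, reg = 0xAB
clock 7: out=1, reg = 0x55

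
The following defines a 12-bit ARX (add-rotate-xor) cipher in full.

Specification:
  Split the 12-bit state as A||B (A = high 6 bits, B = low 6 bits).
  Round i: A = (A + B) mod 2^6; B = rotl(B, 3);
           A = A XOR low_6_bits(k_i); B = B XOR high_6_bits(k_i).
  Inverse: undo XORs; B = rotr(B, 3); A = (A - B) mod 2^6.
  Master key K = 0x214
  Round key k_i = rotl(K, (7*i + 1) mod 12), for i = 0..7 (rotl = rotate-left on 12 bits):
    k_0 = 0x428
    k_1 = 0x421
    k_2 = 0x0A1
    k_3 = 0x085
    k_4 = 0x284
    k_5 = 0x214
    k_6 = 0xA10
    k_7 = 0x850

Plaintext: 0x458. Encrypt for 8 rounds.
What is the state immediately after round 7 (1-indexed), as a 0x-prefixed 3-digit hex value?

0x5A0

s_0 = plaintext = 0x458
s_1 = Round(s_0, k_0) = 0x053
s_2 = Round(s_1, k_1) = 0xD4A
s_3 = Round(s_2, k_2) = 0x793
s_4 = Round(s_3, k_3) = 0xD18
s_5 = Round(s_4, k_4) = 0x209
s_6 = Round(s_5, k_5) = 0x141
s_7 = Round(s_6, k_6) = 0x5A0
s_8 = Round(s_7, k_7) = 0x9A5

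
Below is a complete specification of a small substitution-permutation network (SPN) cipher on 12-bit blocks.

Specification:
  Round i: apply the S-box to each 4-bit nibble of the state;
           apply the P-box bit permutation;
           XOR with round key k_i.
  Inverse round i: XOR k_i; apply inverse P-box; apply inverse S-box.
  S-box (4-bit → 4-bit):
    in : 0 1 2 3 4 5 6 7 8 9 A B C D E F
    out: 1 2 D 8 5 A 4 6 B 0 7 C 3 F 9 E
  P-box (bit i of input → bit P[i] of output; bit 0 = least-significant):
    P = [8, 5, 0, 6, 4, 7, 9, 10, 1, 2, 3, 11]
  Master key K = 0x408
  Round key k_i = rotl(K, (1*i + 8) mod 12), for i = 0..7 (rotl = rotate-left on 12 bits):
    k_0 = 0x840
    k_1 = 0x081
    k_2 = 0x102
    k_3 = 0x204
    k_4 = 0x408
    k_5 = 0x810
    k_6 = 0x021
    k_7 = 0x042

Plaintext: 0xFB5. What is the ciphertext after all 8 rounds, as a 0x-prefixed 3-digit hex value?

s_0 = plaintext = 0xFB5
s_1 = Round(s_0, k_0) = 0x62C
s_2 = Round(s_1, k_1) = 0x7B9
s_3 = Round(s_2, k_2) = 0x70E
s_4 = Round(s_3, k_3) = 0x358
s_5 = Round(s_4, k_4) = 0x9E8
s_6 = Round(s_5, k_5) = 0xD60
s_7 = Round(s_6, k_6) = 0xB2F
s_8 = Round(s_7, k_7) = 0xE3B

0xE3B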